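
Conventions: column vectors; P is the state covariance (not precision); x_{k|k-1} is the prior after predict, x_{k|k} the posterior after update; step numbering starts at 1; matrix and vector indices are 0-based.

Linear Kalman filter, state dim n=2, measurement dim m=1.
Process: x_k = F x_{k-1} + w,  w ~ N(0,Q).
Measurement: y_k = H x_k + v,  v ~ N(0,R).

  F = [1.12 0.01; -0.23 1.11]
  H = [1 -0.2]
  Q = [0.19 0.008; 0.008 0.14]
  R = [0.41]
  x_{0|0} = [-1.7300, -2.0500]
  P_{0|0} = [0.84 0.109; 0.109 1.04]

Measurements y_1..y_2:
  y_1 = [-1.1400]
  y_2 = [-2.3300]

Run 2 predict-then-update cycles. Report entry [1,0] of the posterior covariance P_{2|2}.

step 1: x^-=[-1.9581, -1.8776]  P^-=[1.2462 -0.0616; -0.0616 1.4102]  S=[1.7373]  K=[0.7244; -0.1978]  nu=[0.4426]  x^+=[-1.6375, -1.9651]  P^+=[0.3345 0.1873; 0.1873 1.3422]
step 2: x^-=[-1.8536, -1.8047]  P^-=[0.6139 0.1692; 0.1692 1.7158]  S=[1.0249]  K=[0.5660; -0.1697]  nu=[-0.8373]  x^+=[-2.3275, -1.6626]  P^+=[0.2856 0.2677; 0.2677 1.6862]

P_post[1,0] = 0.2677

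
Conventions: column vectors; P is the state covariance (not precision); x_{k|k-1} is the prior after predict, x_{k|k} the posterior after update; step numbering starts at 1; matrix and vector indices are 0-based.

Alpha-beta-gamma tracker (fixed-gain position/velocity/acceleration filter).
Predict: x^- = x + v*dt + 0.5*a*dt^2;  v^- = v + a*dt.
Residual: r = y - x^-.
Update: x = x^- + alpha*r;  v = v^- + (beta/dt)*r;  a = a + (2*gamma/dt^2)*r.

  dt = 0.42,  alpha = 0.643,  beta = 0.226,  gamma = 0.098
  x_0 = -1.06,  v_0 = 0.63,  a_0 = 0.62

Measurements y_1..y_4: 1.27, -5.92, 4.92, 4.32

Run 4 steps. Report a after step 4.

step 1: x_pred=-0.7407  r=2.0107  x^+=0.5522  v^+=1.9724  a^+=2.8541
step 2: x_pred=1.6323  r=-7.5523  x^+=-3.2238  v^+=-0.8928  a^+=-5.5373
step 3: x_pred=-4.0872  r=9.0072  x^+=1.7044  v^+=1.6283  a^+=4.4707
step 4: x_pred=2.7826  r=1.5374  x^+=3.7712  v^+=4.3332  a^+=6.1789

a_post = 6.1789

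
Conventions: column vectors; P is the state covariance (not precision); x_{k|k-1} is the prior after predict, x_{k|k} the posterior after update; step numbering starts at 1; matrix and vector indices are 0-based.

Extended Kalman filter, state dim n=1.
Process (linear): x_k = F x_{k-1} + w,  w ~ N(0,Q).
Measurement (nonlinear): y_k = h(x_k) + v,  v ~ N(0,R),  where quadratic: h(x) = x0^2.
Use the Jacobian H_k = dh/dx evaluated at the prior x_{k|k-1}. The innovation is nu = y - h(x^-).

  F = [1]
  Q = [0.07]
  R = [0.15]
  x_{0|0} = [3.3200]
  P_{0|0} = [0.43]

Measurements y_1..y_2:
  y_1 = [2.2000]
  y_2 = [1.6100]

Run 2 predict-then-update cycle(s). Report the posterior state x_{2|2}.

step 1: x^-=[3.3200]  P^-=[0.5000]  H_jac=[6.6400]  S=[22.1948]  K=[0.1496]  nu=[-8.8224]  x^+=[2.0003]  P^+=[0.0034]
step 2: x^-=[2.0003]  P^-=[0.0734]  H_jac=[4.0006]  S=[1.3244]  K=[0.2217]  nu=[-2.3912]  x^+=[1.4703]  P^+=[0.0083]

x_post = [1.4703]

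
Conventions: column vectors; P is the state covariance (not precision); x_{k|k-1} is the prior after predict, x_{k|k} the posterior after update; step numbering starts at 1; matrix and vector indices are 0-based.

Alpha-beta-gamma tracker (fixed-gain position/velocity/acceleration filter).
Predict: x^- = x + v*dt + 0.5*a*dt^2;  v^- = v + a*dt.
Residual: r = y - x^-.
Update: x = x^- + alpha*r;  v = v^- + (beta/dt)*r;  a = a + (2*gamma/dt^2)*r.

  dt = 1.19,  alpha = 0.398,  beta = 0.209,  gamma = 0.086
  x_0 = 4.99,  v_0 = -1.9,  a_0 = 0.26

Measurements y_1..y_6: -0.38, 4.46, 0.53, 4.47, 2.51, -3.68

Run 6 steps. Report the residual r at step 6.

resid = -10.1238

step 1: x_pred=2.9131  r=-3.2931  x^+=1.6024  v^+=-2.1690  a^+=-0.1400
step 2: x_pred=-1.0777  r=5.5377  x^+=1.1263  v^+=-1.3629  a^+=0.5326
step 3: x_pred=-0.1185  r=0.6485  x^+=0.1396  v^+=-0.6152  a^+=0.6114
step 4: x_pred=-0.1596  r=4.6296  x^+=1.6830  v^+=0.9255  a^+=1.1737
step 5: x_pred=3.6153  r=-1.1053  x^+=3.1754  v^+=2.1280  a^+=1.0395
step 6: x_pred=6.4438  r=-10.1238  x^+=2.4145  v^+=1.5870  a^+=-0.1902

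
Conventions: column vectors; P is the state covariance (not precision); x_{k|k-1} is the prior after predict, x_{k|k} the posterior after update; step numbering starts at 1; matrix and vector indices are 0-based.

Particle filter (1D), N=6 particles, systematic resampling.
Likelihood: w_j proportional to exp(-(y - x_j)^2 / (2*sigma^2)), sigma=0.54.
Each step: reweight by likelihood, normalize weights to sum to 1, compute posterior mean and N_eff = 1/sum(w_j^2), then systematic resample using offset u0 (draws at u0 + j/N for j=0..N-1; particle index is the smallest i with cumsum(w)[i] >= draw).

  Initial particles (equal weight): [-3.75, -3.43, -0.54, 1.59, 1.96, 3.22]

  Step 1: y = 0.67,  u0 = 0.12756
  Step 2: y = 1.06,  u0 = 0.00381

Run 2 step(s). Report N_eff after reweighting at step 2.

N_eff = 4.7004

step 1: w=[0.0000, 0.0000, 0.2177, 0.6278, 0.1545, 0.0000]  mean=1.1836  Neff=2.1488  idx=[2, 3, 3, 3, 3, 4]
step 2: w=[0.0045, 0.2261, 0.2261, 0.2261, 0.2261, 0.0912]  mean=1.6141  Neff=4.7004  idx=[0, 1, 2, 3, 3, 4]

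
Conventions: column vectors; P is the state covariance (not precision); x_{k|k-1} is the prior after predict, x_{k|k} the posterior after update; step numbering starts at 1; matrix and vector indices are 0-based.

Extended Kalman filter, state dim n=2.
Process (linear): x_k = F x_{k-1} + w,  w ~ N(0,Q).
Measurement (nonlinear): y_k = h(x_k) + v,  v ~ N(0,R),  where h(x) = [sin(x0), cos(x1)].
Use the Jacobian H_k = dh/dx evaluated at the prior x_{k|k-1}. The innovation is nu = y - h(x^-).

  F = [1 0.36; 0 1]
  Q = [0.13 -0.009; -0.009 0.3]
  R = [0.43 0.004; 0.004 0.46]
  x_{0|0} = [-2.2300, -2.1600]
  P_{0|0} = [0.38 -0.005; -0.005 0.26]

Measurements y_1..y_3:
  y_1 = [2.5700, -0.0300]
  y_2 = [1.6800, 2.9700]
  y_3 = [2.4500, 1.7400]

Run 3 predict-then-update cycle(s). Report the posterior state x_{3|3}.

step 1: x^-=[-3.0076, -2.1600]  P^-=[0.5401 0.0796; 0.0796 0.5600]  H_jac=[-0.9910 0.0000; 0.0000 0.8314]  S=[0.9605 -0.0616; -0.0616 0.8471]  K=[-0.5549 0.0378; -0.0471 0.5462]  nu=[2.7036, 0.5257]  x^+=[-4.4879, -2.0002]  P^+=[0.2406 0.0182; 0.0182 0.3020]
step 2: x^-=[-5.2080, -2.0002]  P^-=[0.4229 0.1180; 0.1180 0.6020]  H_jac=[0.4755 0.0000; 0.0000 0.9092]  S=[0.5256 0.0550; 0.0550 0.9576]  K=[0.3731 0.0906; 0.0472 0.5688]  nu=[0.8003, 3.3864]  x^+=[-4.6027, -0.0362]  P^+=[0.3381 0.0475; 0.0475 0.2880]
step 3: x^-=[-4.6157, -0.0362]  P^-=[0.5396 0.1421; 0.1421 0.5880]  H_jac=[-0.0965 0.0000; 0.0000 0.0362]  S=[0.4350 0.0035; 0.0035 0.4608]  K=[-0.1198 0.0121; -0.0319 0.0464]  nu=[1.4547, 0.7407]  x^+=[-4.7811, -0.0482]  P^+=[0.5333 0.1402; 0.1402 0.5866]

x_post = [-4.7811, -0.0482]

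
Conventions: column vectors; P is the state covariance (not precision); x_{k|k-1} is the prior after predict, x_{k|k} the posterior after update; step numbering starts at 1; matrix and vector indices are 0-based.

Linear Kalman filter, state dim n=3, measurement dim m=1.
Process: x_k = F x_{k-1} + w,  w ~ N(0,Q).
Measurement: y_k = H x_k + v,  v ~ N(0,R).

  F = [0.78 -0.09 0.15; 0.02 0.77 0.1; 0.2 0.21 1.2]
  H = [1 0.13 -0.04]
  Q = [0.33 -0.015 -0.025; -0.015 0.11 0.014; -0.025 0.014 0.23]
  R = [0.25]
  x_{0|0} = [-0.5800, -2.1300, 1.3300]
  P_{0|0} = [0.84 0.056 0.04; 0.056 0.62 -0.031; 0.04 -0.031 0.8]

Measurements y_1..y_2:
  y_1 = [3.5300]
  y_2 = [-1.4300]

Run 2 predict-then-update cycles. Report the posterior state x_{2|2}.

step 1: x^-=[-0.0612, -1.5187, 1.0327]  P^-=[0.8664 0.0006 0.2875; 0.0006 0.4830 0.1949; 0.2875 0.1949 1.4512]  S=[1.1020]  K=[0.7758; 0.0505; 0.2312]  nu=[3.8299]  x^+=[2.9102, -1.3254, 1.9182]  P^+=[0.2031 -0.0425 0.0898; -0.0425 0.4802 0.1821; 0.0898 0.1821 1.3923]
step 2: x^-=[2.6770, -0.7706, 2.6055]  P^-=[0.5108 -0.0230 0.3149; -0.0230 0.4358 0.4288; 0.3149 0.4288 2.3955]  S=[0.7364]  K=[0.6725; 0.0224; 0.3731]  nu=[-3.9026]  x^+=[0.0524, -0.8579, 1.1493]  P^+=[0.1778 -0.0341 0.1301; -0.0341 0.4355 0.4227; 0.1301 0.4227 2.2930]

x_post = [0.0524, -0.8579, 1.1493]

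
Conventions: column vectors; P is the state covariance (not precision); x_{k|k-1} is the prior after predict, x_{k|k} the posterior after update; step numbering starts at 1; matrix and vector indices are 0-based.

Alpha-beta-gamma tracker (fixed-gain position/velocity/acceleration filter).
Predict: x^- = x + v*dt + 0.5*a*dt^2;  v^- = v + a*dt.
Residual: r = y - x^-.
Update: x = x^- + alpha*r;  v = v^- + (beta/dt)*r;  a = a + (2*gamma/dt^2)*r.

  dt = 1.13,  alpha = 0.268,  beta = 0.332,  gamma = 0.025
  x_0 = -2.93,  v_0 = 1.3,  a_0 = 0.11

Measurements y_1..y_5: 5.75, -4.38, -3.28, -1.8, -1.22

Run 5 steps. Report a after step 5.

a_post = -0.3134

step 1: x_pred=-1.3908  r=7.1408  x^+=0.5230  v^+=3.5223  a^+=0.3896
step 2: x_pred=4.7519  r=-9.1319  x^+=2.3046  v^+=1.2796  a^+=0.0320
step 3: x_pred=3.7709  r=-7.0509  x^+=1.8813  v^+=-0.7558  a^+=-0.2441
step 4: x_pred=0.8713  r=-2.6713  x^+=0.1554  v^+=-1.8165  a^+=-0.3487
step 5: x_pred=-2.1198  r=0.8998  x^+=-1.8787  v^+=-1.9461  a^+=-0.3134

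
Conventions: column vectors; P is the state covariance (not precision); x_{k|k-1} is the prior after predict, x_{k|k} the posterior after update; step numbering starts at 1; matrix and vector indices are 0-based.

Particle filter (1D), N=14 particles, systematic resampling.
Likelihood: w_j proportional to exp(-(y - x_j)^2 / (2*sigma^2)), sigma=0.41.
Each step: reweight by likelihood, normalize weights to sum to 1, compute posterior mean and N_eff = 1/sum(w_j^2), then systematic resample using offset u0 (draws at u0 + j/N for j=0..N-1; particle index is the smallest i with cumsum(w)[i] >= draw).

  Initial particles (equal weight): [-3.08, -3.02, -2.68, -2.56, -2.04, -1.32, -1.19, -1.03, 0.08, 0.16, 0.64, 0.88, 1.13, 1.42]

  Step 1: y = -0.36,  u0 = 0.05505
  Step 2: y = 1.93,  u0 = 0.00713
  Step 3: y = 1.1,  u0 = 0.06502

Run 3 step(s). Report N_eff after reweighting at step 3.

step 1: w=[0.0000, 0.0000, 0.0000, 0.0000, 0.0001, 0.0422, 0.0843, 0.1721, 0.3677, 0.2926, 0.0334, 0.0068, 0.0009, 0.0001]  mean=-0.2288  Neff=3.8397  idx=[6, 6, 7, 7, 8, 8, 8, 8, 8, 9, 9, 9, 9, 10]
step 2: w=[0.0000, 0.0000, 0.0000, 0.0000, 0.0050, 0.0050, 0.0050, 0.0050, 0.0050, 0.0118, 0.0118, 0.0118, 0.0118, 0.9281]  mean=0.6035  Neff=1.1599  idx=[5, 13, 13, 13, 13, 13, 13, 13, 13, 13, 13, 13, 13, 13]
step 3: w=[0.0065, 0.0764, 0.0764, 0.0764, 0.0764, 0.0764, 0.0764, 0.0764, 0.0764, 0.0764, 0.0764, 0.0764, 0.0764, 0.0764]  mean=0.6364  Neff=13.1632  idx=[1, 2, 3, 4, 5, 6, 7, 8, 9, 10, 11, 12, 12, 13]

N_eff = 13.1632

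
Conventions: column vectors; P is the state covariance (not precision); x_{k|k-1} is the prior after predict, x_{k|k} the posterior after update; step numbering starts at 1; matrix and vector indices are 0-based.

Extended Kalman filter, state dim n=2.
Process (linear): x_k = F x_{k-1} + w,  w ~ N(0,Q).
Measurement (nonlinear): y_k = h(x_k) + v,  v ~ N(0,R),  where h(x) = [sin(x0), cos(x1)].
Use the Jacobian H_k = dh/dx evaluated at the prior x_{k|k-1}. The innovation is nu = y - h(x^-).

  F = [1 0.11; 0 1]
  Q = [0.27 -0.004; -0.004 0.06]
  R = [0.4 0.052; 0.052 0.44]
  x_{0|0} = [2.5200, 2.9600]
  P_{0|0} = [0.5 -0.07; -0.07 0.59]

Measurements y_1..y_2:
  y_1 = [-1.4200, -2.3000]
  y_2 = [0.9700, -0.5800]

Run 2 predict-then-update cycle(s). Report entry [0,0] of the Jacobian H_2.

H_jac[0,0] = -0.4489

step 1: x^-=[2.8456, 2.9600]  P^-=[0.7617 -0.0091; -0.0091 0.6500]  H_jac=[-0.9565 0.0000; 0.0000 -0.1806]  S=[1.0969 0.0504; 0.0504 0.4612]  K=[-0.6678 0.0766; 0.0197 -0.2567]  nu=[-1.7117, -1.3164]  x^+=[3.8878, 3.2641]  P^+=[0.2751 0.0057; 0.0057 0.6197]
step 2: x^-=[4.2468, 3.2641]  P^-=[0.5538 0.0699; 0.0699 0.6797]  H_jac=[-0.4489 0.0000; 0.0000 0.1222]  S=[0.5116 0.0482; 0.0482 0.4502]  K=[-0.4927 0.0717; -0.0795 0.1931]  nu=[1.8636, 0.4125]  x^+=[3.3582, 3.1956]  P^+=[0.4307 0.0485; 0.0485 0.6612]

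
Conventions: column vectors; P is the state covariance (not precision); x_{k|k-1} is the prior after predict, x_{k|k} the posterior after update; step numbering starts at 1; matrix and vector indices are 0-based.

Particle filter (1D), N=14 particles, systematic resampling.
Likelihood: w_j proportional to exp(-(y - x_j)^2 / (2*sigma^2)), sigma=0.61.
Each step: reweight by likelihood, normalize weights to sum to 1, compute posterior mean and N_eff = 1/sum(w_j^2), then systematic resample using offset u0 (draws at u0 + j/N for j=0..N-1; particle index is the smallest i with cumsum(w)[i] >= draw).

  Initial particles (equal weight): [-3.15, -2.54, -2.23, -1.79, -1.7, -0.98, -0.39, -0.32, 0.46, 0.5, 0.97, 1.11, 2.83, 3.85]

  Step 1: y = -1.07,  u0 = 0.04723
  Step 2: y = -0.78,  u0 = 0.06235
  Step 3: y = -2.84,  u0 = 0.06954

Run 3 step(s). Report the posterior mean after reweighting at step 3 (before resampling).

post_mean = -1.6505

step 1: w=[0.0009, 0.0162, 0.0484, 0.1471, 0.1732, 0.2920, 0.1586, 0.1386, 0.0127, 0.0108, 0.0011, 0.0005, 0.0000, 0.0000]  mean=-1.0890  Neff=5.4307  idx=[2, 3, 3, 4, 4, 5, 5, 5, 5, 6, 6, 6, 7, 8]
step 2: w=[0.0071, 0.0305, 0.0305, 0.0385, 0.0385, 0.1139, 0.1139, 0.1139, 0.1139, 0.0979, 0.0979, 0.0979, 0.0904, 0.0152]  mean=-0.8389  Neff=10.6492  idx=[2, 4, 5, 6, 6, 7, 8, 8, 9, 10, 10, 11, 12, 13]
step 3: w=[0.4935, 0.3787, 0.0208, 0.0208, 0.0208, 0.0208, 0.0208, 0.0208, 0.0007, 0.0007, 0.0007, 0.0007, 0.0004, 0.0000]  mean=-1.6505  Neff=2.5674  idx=[0, 0, 0, 0, 0, 0, 1, 1, 1, 1, 1, 1, 4, 9]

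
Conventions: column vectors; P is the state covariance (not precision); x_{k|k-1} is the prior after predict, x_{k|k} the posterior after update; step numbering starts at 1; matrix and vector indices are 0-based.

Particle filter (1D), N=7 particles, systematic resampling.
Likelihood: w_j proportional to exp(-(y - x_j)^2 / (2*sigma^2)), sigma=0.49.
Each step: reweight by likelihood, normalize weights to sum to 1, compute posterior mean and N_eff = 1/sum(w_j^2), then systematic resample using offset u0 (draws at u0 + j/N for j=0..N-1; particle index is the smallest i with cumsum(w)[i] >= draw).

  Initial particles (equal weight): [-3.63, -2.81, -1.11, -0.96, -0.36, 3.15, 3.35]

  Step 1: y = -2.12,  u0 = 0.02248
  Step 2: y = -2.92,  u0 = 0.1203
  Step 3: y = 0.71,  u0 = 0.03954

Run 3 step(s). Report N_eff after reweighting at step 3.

step 1: w=[0.0154, 0.6608, 0.2129, 0.1081, 0.0028, 0.0000, 0.0000]  mean=-2.2540  Neff=2.0246  idx=[1, 1, 1, 1, 1, 2, 2]
step 2: w=[0.1999, 0.1999, 0.1999, 0.1999, 0.1999, 0.0002, 0.0002]  mean=-2.8092  Neff=5.0045  idx=[0, 1, 2, 2, 3, 4, 4]
step 3: w=[0.1429, 0.1429, 0.1429, 0.1429, 0.1429, 0.1429, 0.1429]  mean=-2.8100  Neff=7.0000  idx=[0, 1, 2, 3, 4, 5, 6]

N_eff = 7.0000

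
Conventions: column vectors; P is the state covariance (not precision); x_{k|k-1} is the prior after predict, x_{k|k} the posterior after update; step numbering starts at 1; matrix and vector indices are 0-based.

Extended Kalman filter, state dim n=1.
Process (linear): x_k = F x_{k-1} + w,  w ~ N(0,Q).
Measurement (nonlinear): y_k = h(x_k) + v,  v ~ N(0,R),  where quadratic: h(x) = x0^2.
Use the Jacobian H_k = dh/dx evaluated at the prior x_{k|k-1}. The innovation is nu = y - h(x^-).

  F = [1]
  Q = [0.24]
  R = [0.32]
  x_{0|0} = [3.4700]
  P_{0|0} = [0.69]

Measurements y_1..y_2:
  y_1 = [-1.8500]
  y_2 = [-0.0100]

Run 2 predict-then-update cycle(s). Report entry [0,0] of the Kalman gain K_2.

step 1: x^-=[3.4700]  P^-=[0.9300]  H_jac=[6.9400]  S=[45.1121]  K=[0.1431]  nu=[-13.8909]  x^+=[1.4826]  P^+=[0.0066]
step 2: x^-=[1.4826]  P^-=[0.2466]  H_jac=[2.9653]  S=[2.4883]  K=[0.2939]  nu=[-2.2082]  x^+=[0.8337]  P^+=[0.0317]

K[0,0] = 0.2939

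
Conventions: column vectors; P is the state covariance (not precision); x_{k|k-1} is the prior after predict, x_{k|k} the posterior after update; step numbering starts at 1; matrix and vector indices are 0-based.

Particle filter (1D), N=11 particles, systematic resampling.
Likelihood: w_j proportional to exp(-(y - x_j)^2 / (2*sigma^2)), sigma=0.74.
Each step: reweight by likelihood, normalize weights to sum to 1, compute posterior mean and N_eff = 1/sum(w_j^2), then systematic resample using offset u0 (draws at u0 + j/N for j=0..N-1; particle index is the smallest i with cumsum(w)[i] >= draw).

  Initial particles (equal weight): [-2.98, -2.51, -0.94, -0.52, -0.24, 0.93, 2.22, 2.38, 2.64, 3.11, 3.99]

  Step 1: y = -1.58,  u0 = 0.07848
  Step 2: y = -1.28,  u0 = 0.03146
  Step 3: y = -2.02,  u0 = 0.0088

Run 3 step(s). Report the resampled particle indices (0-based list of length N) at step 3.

resampled_idx = [0, 0, 0, 1, 2, 3, 4, 5, 6, 7, 8]

step 1: w=[0.0896, 0.2435, 0.3690, 0.1922, 0.1041, 0.0017, 0.0000, 0.0000, 0.0000, 0.0000, 0.0000]  mean=-1.3482  Neff=3.9807  idx=[0, 1, 1, 2, 2, 2, 2, 3, 3, 4, 4]
step 2: w=[0.0117, 0.0412, 0.0412, 0.1476, 0.1476, 0.1476, 0.1476, 0.0968, 0.0968, 0.0611, 0.0611]  mean=-0.9265  Neff=8.5613  idx=[1, 3, 3, 4, 5, 5, 6, 6, 7, 8, 10]
step 3: w=[0.2276, 0.0977, 0.0977, 0.0977, 0.0977, 0.0977, 0.0977, 0.0977, 0.0363, 0.0363, 0.0157]  mean=-1.2559  Neff=8.2274  idx=[0, 0, 0, 1, 2, 3, 4, 5, 6, 7, 8]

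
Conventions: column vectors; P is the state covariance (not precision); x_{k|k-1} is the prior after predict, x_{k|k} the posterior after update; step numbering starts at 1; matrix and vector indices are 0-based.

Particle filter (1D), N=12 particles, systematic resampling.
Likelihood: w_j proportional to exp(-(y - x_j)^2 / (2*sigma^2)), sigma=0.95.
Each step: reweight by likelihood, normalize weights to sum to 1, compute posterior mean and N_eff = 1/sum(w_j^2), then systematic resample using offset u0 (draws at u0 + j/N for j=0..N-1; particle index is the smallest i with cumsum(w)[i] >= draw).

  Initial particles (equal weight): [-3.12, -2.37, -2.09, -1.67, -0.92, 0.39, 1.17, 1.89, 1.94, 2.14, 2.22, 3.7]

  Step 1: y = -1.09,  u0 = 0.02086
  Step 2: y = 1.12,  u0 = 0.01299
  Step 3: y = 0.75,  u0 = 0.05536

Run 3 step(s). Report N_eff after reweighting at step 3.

step 1: w=[0.0312, 0.1234, 0.1758, 0.2539, 0.3010, 0.0909, 0.0181, 0.0022, 0.0019, 0.0009, 0.0007, 0.0000]  mean=-1.3900  Neff=4.7446  idx=[0, 1, 2, 2, 3, 3, 3, 4, 4, 4, 4, 5]
step 2: w=[0.0000, 0.0010, 0.0028, 0.0028, 0.0112, 0.0112, 0.0112, 0.0837, 0.0837, 0.0837, 0.0837, 0.6249]  mean=-0.1348  Neff=2.3873  idx=[4, 7, 8, 9, 10, 11, 11, 11, 11, 11, 11, 11]
step 3: w=[0.0053, 0.0288, 0.0288, 0.0288, 0.0288, 0.1257, 0.1257, 0.1257, 0.1257, 0.1257, 0.1257, 0.1257]  mean=0.2283  Neff=8.7826  idx=[2, 5, 5, 6, 7, 7, 8, 9, 9, 10, 11, 11]

N_eff = 8.7826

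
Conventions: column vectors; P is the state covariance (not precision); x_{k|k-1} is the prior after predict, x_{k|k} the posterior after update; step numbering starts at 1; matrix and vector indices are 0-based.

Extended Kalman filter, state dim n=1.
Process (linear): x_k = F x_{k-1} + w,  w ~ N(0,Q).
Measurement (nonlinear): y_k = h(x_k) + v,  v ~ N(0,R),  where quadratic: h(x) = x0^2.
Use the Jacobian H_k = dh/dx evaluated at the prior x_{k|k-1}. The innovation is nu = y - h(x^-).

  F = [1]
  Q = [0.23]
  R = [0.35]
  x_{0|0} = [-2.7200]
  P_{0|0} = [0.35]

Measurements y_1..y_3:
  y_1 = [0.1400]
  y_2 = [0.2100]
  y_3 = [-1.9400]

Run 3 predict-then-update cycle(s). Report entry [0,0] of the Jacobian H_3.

H_jac[0,0] = -1.7553

step 1: x^-=[-2.7200]  P^-=[0.5800]  H_jac=[-5.4400]  S=[17.5143]  K=[-0.1802]  nu=[-7.2584]  x^+=[-1.4124]  P^+=[0.0116]
step 2: x^-=[-1.4124]  P^-=[0.2416]  H_jac=[-2.8248]  S=[2.2778]  K=[-0.2996]  nu=[-1.7849]  x^+=[-0.8776]  P^+=[0.0371]
step 3: x^-=[-0.8776]  P^-=[0.2671]  H_jac=[-1.7553]  S=[1.1730]  K=[-0.3997]  nu=[-2.7102]  x^+=[0.2057]  P^+=[0.0797]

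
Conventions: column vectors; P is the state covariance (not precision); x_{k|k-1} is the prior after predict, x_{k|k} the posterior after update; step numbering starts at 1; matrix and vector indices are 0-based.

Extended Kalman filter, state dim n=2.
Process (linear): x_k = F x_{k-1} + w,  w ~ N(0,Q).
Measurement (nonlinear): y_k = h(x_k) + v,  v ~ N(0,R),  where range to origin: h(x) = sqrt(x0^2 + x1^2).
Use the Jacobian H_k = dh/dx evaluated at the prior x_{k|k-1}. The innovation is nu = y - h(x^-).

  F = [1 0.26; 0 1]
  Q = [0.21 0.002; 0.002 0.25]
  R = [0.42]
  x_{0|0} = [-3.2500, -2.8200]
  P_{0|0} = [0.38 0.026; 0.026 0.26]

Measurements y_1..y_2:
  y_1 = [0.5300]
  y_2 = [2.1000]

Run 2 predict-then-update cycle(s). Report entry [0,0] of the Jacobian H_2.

H_jac[0,0] = -0.8429

step 1: x^-=[-3.9832, -2.8200]  P^-=[0.6211 0.0956; 0.0956 0.5100]  H_jac=[-0.8162 -0.5778]  S=[1.0942]  K=[-0.5138; -0.3406]  nu=[-4.3504]  x^+=[-1.7481, -1.3381]  P^+=[0.3323 -0.0959; -0.0959 0.3830]
step 2: x^-=[-2.0960, -1.3381]  P^-=[0.5183 0.0057; 0.0057 0.6330]  H_jac=[-0.8429 -0.5381]  S=[0.9767]  K=[-0.4504; -0.3537]  nu=[-0.3867]  x^+=[-1.9218, -1.2013]  P^+=[0.3201 -0.1499; -0.1499 0.5109]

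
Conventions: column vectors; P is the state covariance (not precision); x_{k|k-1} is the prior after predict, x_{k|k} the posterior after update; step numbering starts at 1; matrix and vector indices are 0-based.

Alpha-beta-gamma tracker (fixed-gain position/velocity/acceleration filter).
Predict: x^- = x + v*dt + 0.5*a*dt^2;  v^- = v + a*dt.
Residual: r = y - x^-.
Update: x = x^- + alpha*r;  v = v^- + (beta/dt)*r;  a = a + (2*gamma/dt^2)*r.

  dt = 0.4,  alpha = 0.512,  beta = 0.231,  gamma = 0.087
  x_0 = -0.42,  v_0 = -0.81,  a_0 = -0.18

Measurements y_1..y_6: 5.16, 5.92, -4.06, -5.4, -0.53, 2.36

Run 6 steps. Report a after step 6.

step 1: x_pred=-0.7584  r=5.9184  x^+=2.2718  v^+=2.5359  a^+=6.2563
step 2: x_pred=3.7867  r=2.1333  x^+=4.8789  v^+=6.2704  a^+=8.5763
step 3: x_pred=8.0732  r=-12.1332  x^+=1.8610  v^+=2.6940  a^+=-4.6186
step 4: x_pred=2.5691  r=-7.9691  x^+=-1.5111  v^+=-3.7556  a^+=-13.2850
step 5: x_pred=-4.0761  r=3.5461  x^+=-2.2605  v^+=-7.0217  a^+=-9.4286
step 6: x_pred=-5.8235  r=8.1835  x^+=-1.6335  v^+=-6.0672  a^+=-0.5290

a_post = -0.5290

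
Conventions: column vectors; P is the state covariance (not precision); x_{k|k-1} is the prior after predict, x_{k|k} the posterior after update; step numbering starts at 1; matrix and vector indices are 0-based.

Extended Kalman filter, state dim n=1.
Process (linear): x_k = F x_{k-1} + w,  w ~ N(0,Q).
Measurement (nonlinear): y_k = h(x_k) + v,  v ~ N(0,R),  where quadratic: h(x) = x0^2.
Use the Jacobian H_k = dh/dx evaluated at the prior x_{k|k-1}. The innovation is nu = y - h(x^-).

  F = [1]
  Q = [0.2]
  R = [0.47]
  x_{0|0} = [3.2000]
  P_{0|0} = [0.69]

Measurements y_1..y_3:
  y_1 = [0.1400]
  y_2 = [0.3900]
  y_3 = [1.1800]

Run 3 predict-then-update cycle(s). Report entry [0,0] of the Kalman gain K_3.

K[0,0] = 0.3269

step 1: x^-=[3.2000]  P^-=[0.8900]  H_jac=[6.4000]  S=[36.9244]  K=[0.1543]  nu=[-10.1000]  x^+=[1.6420]  P^+=[0.0113]
step 2: x^-=[1.6420]  P^-=[0.2113]  H_jac=[3.2839]  S=[2.7490]  K=[0.2525]  nu=[-2.3060]  x^+=[1.0598]  P^+=[0.0361]
step 3: x^-=[1.0598]  P^-=[0.2361]  H_jac=[2.1196]  S=[1.5309]  K=[0.3269]  nu=[0.0568]  x^+=[1.0784]  P^+=[0.0725]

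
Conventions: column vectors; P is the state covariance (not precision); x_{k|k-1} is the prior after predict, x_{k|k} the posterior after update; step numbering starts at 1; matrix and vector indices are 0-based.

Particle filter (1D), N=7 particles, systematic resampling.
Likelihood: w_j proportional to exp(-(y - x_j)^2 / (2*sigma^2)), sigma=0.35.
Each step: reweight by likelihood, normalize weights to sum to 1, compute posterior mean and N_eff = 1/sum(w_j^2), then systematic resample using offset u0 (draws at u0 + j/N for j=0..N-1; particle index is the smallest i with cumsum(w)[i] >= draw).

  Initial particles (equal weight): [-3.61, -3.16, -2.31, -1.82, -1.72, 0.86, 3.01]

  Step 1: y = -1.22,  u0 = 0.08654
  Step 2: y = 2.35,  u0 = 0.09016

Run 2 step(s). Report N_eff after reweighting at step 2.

step 1: w=[0.0000, 0.0000, 0.0131, 0.3845, 0.6024, 0.0000, 0.0000]  mean=-1.7662  Neff=1.9573  idx=[3, 3, 3, 4, 4, 4, 4]
step 2: w=[0.0084, 0.0084, 0.0084, 0.2437, 0.2437, 0.2437, 0.2437]  mean=-1.7225  Neff=4.2066  idx=[3, 3, 4, 5, 5, 6, 6]

N_eff = 4.2066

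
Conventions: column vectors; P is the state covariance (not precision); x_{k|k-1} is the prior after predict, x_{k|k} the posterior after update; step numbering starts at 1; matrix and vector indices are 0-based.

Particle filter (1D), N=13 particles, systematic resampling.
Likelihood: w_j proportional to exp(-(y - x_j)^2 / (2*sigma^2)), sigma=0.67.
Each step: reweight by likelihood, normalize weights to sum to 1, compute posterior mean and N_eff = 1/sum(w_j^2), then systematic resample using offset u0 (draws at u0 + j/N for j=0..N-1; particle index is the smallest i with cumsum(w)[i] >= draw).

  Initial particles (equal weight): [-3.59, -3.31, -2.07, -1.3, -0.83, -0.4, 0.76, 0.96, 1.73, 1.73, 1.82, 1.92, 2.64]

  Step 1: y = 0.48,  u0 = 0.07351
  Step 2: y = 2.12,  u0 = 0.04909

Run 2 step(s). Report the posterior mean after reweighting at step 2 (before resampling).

step 1: w=[0.0000, 0.0000, 0.0002, 0.0102, 0.0513, 0.1465, 0.3181, 0.2685, 0.0609, 0.0609, 0.0470, 0.0345, 0.0019]  mean=0.7520  Neff=4.8011  idx=[5, 5, 6, 6, 6, 6, 7, 7, 7, 7, 8, 10, 11]
step 2: w=[0.0002, 0.0002, 0.0310, 0.0310, 0.0310, 0.0310, 0.0544, 0.0544, 0.0544, 0.0544, 0.2054, 0.2201, 0.2327]  mean=1.5054  Neff=6.2334  idx=[3, 6, 7, 8, 10, 10, 10, 11, 11, 11, 12, 12, 12]

post_mean = 1.5054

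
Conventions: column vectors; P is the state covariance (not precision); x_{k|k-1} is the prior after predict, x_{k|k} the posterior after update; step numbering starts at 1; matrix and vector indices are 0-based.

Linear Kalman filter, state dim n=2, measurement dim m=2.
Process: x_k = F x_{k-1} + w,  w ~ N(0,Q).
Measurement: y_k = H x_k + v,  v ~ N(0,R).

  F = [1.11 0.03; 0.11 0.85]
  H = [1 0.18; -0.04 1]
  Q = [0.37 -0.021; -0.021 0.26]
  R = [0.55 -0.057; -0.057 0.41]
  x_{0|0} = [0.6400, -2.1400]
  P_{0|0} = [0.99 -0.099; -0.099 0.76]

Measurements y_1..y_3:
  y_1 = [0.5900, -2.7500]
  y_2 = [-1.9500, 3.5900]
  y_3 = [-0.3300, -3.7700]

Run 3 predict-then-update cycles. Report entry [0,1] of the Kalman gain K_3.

K[0,1] = -0.0320

step 1: x^-=[0.6462, -1.7486]  P^-=[1.5839 0.0255; 0.0255 0.8026]  S=[2.1691 0.0494; 0.0494 1.2131]  K=[0.7337 -0.0611; 0.0634 0.6582]  nu=[0.2585, -0.9756]  x^+=[0.8955, -2.3743]  P^+=[0.4161 -0.0502; -0.0502 0.2642]
step 2: x^-=[0.9228, -1.9197]  P^-=[0.8795 -0.0110; -0.0110 0.4466]  S=[1.4400 -0.0227; -0.0227 0.8588]  K=[0.6088 -0.0377; 0.0564 0.5220]  nu=[-2.5272, 5.5466]  x^+=[-0.8248, 0.8328]  P^+=[0.3435 -0.0364; -0.0364 0.2093]
step 3: x^-=[-0.8905, 0.6172]  P^-=[0.7910 -0.0082; -0.0082 0.4086]  S=[1.3513 -0.0232; -0.0232 0.8205]  K=[0.5837 -0.0320; 0.0570 0.5000]  nu=[0.4494, -4.4228]  x^+=[-0.4866, -1.5685]  P^+=[0.3289 -0.0332; -0.0332 0.2004]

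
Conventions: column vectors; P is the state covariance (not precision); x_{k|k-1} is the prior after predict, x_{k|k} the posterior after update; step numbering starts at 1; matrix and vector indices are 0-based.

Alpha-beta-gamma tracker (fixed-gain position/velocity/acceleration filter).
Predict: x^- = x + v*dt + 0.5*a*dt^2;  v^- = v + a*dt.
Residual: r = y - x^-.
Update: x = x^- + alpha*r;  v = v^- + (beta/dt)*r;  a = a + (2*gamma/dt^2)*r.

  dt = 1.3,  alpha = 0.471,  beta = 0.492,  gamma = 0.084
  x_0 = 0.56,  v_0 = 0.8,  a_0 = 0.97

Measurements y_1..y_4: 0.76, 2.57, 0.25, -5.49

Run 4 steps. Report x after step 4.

step 1: x_pred=2.4196  r=-1.6596  x^+=1.6380  v^+=1.4329  a^+=0.8050
step 2: x_pred=4.1809  r=-1.6109  x^+=3.4222  v^+=1.8697  a^+=0.6449
step 3: x_pred=6.3978  r=-6.1478  x^+=3.5022  v^+=0.3814  a^+=0.0337
step 4: x_pred=4.0265  r=-9.5165  x^+=-0.4558  v^+=-3.1764  a^+=-0.9123

x_post = -0.4558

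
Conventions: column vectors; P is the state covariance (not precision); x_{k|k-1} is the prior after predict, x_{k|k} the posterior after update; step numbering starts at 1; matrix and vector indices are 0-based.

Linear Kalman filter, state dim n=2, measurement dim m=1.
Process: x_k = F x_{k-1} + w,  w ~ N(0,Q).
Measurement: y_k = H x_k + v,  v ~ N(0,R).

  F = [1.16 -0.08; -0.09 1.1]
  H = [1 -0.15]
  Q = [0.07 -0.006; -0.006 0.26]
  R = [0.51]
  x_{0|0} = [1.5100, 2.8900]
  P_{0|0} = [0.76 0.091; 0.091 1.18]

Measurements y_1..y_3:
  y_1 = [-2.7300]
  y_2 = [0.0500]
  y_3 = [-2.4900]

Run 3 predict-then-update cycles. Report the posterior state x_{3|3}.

x_post = [-1.2383, 4.4898]

step 1: x^-=[1.5204, 3.0431]  P^-=[1.0833 -0.0724; -0.0724 1.6759]  S=[1.6528]  K=[0.6620; -0.1959]  nu=[-3.7939]  x^+=[-0.9913, 3.7864]  P^+=[0.3589 0.1420; 0.1420 1.6125]
step 2: x^-=[-1.4528, 4.2543]  P^-=[0.5370 -0.0032; -0.0032 2.1859]  S=[1.0971]  K=[0.4899; -0.3018]  nu=[2.1410]  x^+=[-0.4040, 3.6081]  P^+=[0.2737 0.1590; 0.1590 2.0860]
step 3: x^-=[-0.7573, 4.0053]  P^-=[0.4221 -0.0141; -0.0141 2.7548]  S=[0.9983]  K=[0.4249; -0.4281]  nu=[-1.1319]  x^+=[-1.2383, 4.4898]  P^+=[0.2418 0.1675; 0.1675 2.5719]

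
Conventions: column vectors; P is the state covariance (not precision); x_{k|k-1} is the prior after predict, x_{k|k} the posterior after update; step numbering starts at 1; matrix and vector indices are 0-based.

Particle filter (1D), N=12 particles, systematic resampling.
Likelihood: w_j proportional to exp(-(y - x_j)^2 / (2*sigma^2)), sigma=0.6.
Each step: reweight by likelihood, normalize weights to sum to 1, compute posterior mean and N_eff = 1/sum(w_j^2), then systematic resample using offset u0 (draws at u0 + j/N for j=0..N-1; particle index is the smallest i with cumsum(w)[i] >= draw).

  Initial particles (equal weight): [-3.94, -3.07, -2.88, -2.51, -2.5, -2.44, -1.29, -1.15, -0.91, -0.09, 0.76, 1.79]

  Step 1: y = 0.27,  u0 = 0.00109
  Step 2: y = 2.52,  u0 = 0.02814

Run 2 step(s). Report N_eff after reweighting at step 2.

step 1: w=[0.0000, 0.0000, 0.0000, 0.0000, 0.0000, 0.0000, 0.0186, 0.0332, 0.0789, 0.4560, 0.3912, 0.0221]  mean=0.1616  Neff=2.7091  idx=[6, 8, 9, 9, 9, 9, 9, 9, 10, 10, 10, 10]
step 2: w=[0.0000, 0.0000, 0.0014, 0.0014, 0.0014, 0.0014, 0.0014, 0.0014, 0.2479, 0.2479, 0.2479, 0.2479]  mean=0.7527  Neff=4.0691  idx=[8, 8, 8, 9, 9, 9, 10, 10, 10, 11, 11, 11]

N_eff = 4.0691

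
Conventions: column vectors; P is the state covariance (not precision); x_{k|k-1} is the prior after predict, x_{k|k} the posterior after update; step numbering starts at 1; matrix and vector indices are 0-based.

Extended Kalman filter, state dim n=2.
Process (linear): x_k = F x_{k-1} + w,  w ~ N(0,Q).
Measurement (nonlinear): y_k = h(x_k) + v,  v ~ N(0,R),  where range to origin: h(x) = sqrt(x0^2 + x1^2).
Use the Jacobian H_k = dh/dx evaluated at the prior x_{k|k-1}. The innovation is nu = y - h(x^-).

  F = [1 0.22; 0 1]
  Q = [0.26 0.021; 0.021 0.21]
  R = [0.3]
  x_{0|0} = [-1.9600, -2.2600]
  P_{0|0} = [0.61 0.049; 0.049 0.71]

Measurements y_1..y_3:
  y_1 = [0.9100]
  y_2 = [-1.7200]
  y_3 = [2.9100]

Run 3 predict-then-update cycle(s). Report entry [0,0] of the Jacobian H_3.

step 1: x^-=[-2.4572, -2.2600]  P^-=[0.9259 0.2262; 0.2262 0.9200]  H_jac=[-0.7360 -0.6770]  S=[1.4486]  K=[-0.5762; -0.5449]  nu=[-2.4285]  x^+=[-1.0580, -0.9368]  P^+=[0.4450 -0.2286; -0.2286 0.4900]
step 2: x^-=[-1.2641, -0.9368]  P^-=[0.6282 -0.0998; -0.0998 0.7000]  H_jac=[-0.8034 -0.5954]  S=[0.8582]  K=[-0.5189; -0.3922]  nu=[-3.2934]  x^+=[0.4448, 0.3549]  P^+=[0.3971 -0.2744; -0.2744 0.5679]
step 3: x^-=[0.5229, 0.3549]  P^-=[0.5639 -0.1285; -0.1285 0.7779]  H_jac=[0.8274 0.5616]  S=[0.8120]  K=[0.4857; 0.4072]  nu=[2.2780]  x^+=[1.6293, 1.2825]  P^+=[0.3723 -0.2891; -0.2891 0.6433]

H_jac[0,0] = 0.8274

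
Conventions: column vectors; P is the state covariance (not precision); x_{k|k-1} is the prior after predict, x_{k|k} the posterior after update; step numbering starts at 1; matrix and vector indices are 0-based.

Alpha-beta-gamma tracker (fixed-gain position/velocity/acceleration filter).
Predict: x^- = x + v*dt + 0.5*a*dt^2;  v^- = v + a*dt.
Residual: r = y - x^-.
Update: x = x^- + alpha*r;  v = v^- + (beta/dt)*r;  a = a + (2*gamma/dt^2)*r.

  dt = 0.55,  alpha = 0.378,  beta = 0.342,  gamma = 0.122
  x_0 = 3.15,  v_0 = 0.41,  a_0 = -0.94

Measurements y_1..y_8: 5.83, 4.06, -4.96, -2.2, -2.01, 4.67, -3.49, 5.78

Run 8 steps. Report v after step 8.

step 1: x_pred=3.2333  r=2.5967  x^+=4.2149  v^+=1.5077  a^+=1.1545
step 2: x_pred=5.2187  r=-1.1587  x^+=4.7807  v^+=1.4221  a^+=0.2199
step 3: x_pred=5.5961  r=-10.5561  x^+=1.6059  v^+=-5.0209  a^+=-8.2948
step 4: x_pred=-2.4102  r=0.2102  x^+=-2.3307  v^+=-9.4524  a^+=-8.1253
step 5: x_pred=-8.7585  r=6.7485  x^+=-6.2076  v^+=-9.7250  a^+=-2.6819
step 6: x_pred=-11.9619  r=16.6319  x^+=-5.6751  v^+=-0.8580  a^+=10.7336
step 7: x_pred=-4.5235  r=1.0335  x^+=-4.1328  v^+=5.6882  a^+=11.5672
step 8: x_pred=0.7452  r=5.0348  x^+=2.6484  v^+=15.1809  a^+=15.6284

v_post = 15.1809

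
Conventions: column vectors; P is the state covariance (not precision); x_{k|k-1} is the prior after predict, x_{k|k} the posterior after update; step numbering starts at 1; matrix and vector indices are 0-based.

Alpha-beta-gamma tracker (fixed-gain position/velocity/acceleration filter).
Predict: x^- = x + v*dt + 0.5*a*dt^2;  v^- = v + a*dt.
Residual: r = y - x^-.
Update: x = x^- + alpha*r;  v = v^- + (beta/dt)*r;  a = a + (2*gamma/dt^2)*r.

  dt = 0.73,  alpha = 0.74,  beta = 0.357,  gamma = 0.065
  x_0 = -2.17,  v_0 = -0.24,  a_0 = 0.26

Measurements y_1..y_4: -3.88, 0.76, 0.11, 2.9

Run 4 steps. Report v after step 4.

v_post = 2.9998

step 1: x_pred=-2.2759  r=-1.6041  x^+=-3.4629  v^+=-0.8347  a^+=-0.1313
step 2: x_pred=-4.1072  r=4.8672  x^+=-0.5055  v^+=1.4498  a^+=1.0560
step 3: x_pred=0.8342  r=-0.7242  x^+=0.2983  v^+=1.8665  a^+=0.8794
step 4: x_pred=1.8951  r=1.0049  x^+=2.6387  v^+=2.9998  a^+=1.1245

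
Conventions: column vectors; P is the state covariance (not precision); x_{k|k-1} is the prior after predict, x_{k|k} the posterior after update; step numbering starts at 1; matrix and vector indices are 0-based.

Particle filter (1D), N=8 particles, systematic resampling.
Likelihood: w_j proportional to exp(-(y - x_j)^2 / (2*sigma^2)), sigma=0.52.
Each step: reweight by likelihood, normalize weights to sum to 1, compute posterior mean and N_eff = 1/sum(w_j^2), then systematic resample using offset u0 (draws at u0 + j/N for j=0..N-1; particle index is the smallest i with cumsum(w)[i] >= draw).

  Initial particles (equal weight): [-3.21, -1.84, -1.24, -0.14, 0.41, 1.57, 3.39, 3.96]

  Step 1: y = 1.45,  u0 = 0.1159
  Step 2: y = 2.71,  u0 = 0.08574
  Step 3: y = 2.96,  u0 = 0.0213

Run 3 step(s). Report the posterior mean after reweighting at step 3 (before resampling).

step 1: w=[0.0000, 0.0000, 0.0000, 0.0083, 0.1209, 0.8699, 0.0008, 0.0000]  mean=1.4171  Neff=1.2963  idx=[4, 5, 5, 5, 5, 5, 5, 5]
step 2: w=[0.0001, 0.1428, 0.1428, 0.1428, 0.1428, 0.1428, 0.1428, 0.1428]  mean=1.5699  Neff=7.0012  idx=[1, 2, 3, 4, 5, 5, 6, 7]
step 3: w=[0.1250, 0.1250, 0.1250, 0.1250, 0.1250, 0.1250, 0.1250, 0.1250]  mean=1.5700  Neff=8.0000  idx=[0, 1, 2, 3, 4, 5, 6, 7]

post_mean = 1.5700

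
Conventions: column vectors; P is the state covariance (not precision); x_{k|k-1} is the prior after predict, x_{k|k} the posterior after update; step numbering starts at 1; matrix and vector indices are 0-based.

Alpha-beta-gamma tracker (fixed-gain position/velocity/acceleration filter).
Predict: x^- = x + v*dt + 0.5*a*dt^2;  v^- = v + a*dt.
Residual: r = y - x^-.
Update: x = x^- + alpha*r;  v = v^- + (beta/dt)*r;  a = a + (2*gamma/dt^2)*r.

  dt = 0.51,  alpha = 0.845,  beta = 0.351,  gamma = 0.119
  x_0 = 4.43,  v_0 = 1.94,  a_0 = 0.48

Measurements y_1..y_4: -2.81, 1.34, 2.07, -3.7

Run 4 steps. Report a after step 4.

a_post = -2.8036

step 1: x_pred=5.4818  r=-8.2918  x^+=-1.5248  v^+=-3.5219  a^+=-7.1073
step 2: x_pred=-4.2453  r=5.5853  x^+=0.4743  v^+=-3.3027  a^+=-1.9966
step 3: x_pred=-1.4697  r=3.5397  x^+=1.5213  v^+=-1.8848  a^+=1.2424
step 4: x_pred=0.7217  r=-4.4217  x^+=-3.0146  v^+=-4.2943  a^+=-2.8036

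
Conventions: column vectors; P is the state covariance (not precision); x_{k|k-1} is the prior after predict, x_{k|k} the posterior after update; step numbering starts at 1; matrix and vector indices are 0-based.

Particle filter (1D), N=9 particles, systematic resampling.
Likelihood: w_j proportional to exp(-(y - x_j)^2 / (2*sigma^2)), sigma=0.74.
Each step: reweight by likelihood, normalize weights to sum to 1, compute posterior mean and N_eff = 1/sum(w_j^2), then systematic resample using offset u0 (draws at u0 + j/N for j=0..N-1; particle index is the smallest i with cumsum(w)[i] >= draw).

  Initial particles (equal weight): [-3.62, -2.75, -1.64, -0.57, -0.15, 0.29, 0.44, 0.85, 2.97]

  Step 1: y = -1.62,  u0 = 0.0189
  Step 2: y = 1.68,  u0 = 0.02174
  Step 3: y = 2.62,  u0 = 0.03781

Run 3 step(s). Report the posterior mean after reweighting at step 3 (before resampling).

step 1: w=[0.0136, 0.1638, 0.5256, 0.1921, 0.0731, 0.0188, 0.0109, 0.0020, 0.0000]  mean=-1.4704  Neff=2.8902  idx=[1, 1, 2, 2, 2, 2, 2, 3, 4]
step 2: w=[0.0000, 0.0000, 0.0007, 0.0007, 0.0007, 0.0007, 0.0007, 0.1723, 0.8239]  mean=-0.2279  Neff=1.4113  idx=[7, 7, 8, 8, 8, 8, 8, 8, 8]
step 3: w=[0.0141, 0.0141, 0.1388, 0.1388, 0.1388, 0.1388, 0.1388, 0.1388, 0.1388]  mean=-0.1619  Neff=7.3909  idx=[2, 2, 3, 4, 5, 6, 6, 7, 8]

post_mean = -0.1619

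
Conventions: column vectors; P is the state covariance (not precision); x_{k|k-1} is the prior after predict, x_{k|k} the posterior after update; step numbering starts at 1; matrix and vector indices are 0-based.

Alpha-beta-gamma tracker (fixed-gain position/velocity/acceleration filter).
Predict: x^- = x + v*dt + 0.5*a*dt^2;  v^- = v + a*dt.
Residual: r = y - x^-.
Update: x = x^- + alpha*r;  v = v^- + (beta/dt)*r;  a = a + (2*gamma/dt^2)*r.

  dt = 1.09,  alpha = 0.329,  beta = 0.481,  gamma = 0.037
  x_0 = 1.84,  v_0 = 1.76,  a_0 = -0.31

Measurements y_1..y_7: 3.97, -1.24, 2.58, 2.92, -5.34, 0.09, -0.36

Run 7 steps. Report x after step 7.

step 1: x_pred=3.5742  r=0.3958  x^+=3.7044  v^+=1.5967  a^+=-0.2854
step 2: x_pred=5.2754  r=-6.5154  x^+=3.1318  v^+=-1.5894  a^+=-0.6912
step 3: x_pred=0.9888  r=1.5912  x^+=1.5123  v^+=-1.6406  a^+=-0.5920
step 4: x_pred=-0.6277  r=3.5477  x^+=0.5395  v^+=-0.7204  a^+=-0.3711
step 5: x_pred=-0.4662  r=-4.8738  x^+=-2.0697  v^+=-3.2756  a^+=-0.6746
step 6: x_pred=-6.0409  r=6.1309  x^+=-4.0238  v^+=-1.3055  a^+=-0.2928
step 7: x_pred=-5.6208  r=5.2608  x^+=-3.8900  v^+=0.6968  a^+=0.0349

x_post = -3.8900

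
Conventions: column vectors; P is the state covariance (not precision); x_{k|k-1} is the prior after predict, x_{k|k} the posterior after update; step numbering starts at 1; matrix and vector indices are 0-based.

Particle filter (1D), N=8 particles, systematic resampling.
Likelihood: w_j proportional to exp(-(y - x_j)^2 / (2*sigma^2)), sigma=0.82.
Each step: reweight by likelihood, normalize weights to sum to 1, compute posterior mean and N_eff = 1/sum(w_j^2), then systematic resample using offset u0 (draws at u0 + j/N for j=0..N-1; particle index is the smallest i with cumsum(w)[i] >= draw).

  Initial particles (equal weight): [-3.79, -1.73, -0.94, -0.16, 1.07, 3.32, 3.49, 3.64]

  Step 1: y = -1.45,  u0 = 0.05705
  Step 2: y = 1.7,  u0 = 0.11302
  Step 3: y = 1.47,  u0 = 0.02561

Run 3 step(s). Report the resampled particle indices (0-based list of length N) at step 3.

resampled_idx = [1, 1, 2, 3, 4, 5, 6, 7]

step 1: w=[0.0082, 0.4528, 0.3955, 0.1392, 0.0043, 0.0000, 0.0000, 0.0000]  mean=-1.2038  Neff=2.6252  idx=[1, 1, 1, 1, 2, 2, 2, 3]
step 2: w=[0.0017, 0.0017, 0.0017, 0.0017, 0.0598, 0.0598, 0.0598, 0.8137]  mean=-0.3106  Neff=1.4861  idx=[5, 7, 7, 7, 7, 7, 7, 7]
step 3: w=[0.0135, 0.1409, 0.1409, 0.1409, 0.1409, 0.1409, 0.1409, 0.1409]  mean=-0.1706  Neff=7.1839  idx=[1, 1, 2, 3, 4, 5, 6, 7]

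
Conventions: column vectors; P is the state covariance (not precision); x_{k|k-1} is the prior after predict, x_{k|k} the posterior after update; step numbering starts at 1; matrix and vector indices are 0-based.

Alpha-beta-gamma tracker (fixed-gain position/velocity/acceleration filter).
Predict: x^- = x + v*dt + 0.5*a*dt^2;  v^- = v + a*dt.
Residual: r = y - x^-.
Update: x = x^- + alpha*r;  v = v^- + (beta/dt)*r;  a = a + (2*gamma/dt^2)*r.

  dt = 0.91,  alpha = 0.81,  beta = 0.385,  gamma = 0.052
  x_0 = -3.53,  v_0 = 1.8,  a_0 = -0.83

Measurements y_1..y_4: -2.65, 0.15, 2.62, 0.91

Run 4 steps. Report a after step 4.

step 1: x_pred=-2.2357  r=-0.4143  x^+=-2.5713  v^+=0.8694  a^+=-0.8820
step 2: x_pred=-2.1453  r=2.2953  x^+=-0.2861  v^+=1.0378  a^+=-0.5938
step 3: x_pred=0.4125  r=2.2075  x^+=2.2006  v^+=1.4315  a^+=-0.3165
step 4: x_pred=3.3721  r=-2.4621  x^+=1.3778  v^+=0.1017  a^+=-0.6257

a_post = -0.6257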